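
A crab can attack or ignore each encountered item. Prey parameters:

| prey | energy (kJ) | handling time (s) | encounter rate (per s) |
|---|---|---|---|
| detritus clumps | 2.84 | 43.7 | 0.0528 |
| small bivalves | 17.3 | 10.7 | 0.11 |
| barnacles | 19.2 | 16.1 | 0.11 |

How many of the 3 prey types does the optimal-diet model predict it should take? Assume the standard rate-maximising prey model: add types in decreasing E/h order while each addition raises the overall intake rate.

E/h in descending order: small bivalves 1.62, barnacles 1.19, detritus clumps 0.065 kJ/s. The optimal diet is the largest prefix of this list for which every included type satisfies E_i/h_i > R on the types above it.
Rate on top 1: 0.8741. barnacles: 1.19 > 0.8741 → include.
Rate on top 2: 1.017. detritus clumps: 0.065 < 1.017 → exclude; stop.
Optimal diet: small bivalves, barnacles — 2 of 3 types.

2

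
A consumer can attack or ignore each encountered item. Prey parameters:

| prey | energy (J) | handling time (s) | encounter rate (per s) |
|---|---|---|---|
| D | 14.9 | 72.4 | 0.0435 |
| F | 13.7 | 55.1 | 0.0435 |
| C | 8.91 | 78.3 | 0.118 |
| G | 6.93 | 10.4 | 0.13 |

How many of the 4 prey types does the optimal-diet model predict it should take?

Profitabilities (E/h, J/s): G 0.666, F 0.249, D 0.206, C 0.114. Add prey in this order while the next type's profitability exceeds the intake rate on those already taken.
Rate on top 1: 0.383. F: 0.249 < 0.383 → exclude; stop.
Optimal diet: G — 1 of 4 types.

1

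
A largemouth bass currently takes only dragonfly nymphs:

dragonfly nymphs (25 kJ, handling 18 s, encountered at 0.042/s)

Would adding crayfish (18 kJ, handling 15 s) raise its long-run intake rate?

Yes

Current rate: (0.042×25)/(1 + 0.042×18) = 0.5979 kJ/s.
Profitability of crayfish: 18/15 = 1.2 kJ/s.
1.2 > 0.5979, so adding crayfish raises the average — include it.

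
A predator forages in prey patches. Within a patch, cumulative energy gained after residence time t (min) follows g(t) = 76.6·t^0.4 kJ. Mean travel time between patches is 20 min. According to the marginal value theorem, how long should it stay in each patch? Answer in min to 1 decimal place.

13.3 min

By the marginal value theorem, leave when the instantaneous gain rate g'(t) equals the habitat-wide average g(t)/(T + t).
g'(t) = 0.4·76.6·t^-0.6. Setting 0.4·76.6·t^-0.6 = 76.6·t^0.4/(20+t) gives 0.4(20+t) = t, so 0.60·t = 0.4×20.
t* = 0.4×20/0.60 = 13.33 min.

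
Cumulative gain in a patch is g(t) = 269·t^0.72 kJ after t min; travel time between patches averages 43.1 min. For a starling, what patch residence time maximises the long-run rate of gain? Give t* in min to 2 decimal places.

Maximise g(t)/(T+t): set derivative to zero → g'(t)(T+t) = g(t).
g'(t) = 0.72·269·t^-0.28. Setting 0.72·269·t^-0.28 = 269·t^0.72/(43.1+t) gives 0.72(43.1+t) = t, so 0.28·t = 0.72×43.1.
t* = 0.72×43.1/0.28 = 110.8 min.

110.83 min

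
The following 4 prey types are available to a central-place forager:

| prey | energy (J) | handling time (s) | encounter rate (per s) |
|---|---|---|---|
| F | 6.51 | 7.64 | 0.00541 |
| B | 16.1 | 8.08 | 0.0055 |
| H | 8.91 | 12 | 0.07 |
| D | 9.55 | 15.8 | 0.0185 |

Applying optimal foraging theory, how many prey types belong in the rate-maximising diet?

E/h in descending order: B 1.99, F 0.852, H 0.743, D 0.604 J/s. The optimal diet is the largest prefix of this list for which every included type satisfies E_i/h_i > R on the types above it.
Rate on top 1: 0.08478. F: 0.852 > 0.08478 → include.
Rate on top 2: 0.114. H: 0.743 > 0.114 → include.
Rate on top 3: 0.3881. D: 0.604 > 0.3881 → include.
Optimal diet: B, F, H, D — 4 of 4 types.

4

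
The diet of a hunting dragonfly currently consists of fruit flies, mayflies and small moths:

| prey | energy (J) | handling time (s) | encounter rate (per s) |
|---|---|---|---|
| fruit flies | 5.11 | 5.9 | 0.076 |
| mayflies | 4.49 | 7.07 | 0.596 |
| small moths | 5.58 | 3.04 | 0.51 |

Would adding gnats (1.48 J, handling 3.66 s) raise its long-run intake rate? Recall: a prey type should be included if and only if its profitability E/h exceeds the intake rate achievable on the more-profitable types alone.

On fruit flies, mayflies and small moths alone, R = ΣλE/(1+Σλh) = 5.91/7.213 = 0.8194 J/s.
Profitability of gnats: 1.48/3.66 = 0.4044 J/s.
Since 0.4044 < R, time spent handling gnats is better spent searching.

No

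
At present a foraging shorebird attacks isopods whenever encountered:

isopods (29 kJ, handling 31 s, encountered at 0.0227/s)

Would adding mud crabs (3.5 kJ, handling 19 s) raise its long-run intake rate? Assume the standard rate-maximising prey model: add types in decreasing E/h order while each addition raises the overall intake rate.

Intake rate on the current diet: R = (0.0227×29) / (1 + 0.0227×31) = 0.6583/1.704 = 0.3864 kJ/s.
Profitability of mud crabs: 3.5/19 = 0.1842 kJ/s.
0.1842 < 0.3864, so adding mud crabs would lower the average — exclude it.

No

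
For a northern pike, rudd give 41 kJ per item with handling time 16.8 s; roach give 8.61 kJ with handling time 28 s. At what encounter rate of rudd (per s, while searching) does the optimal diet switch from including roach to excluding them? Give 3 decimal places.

The zero-one rule: include roach iff E₂/h₂ > λE₁/(1+λh₁). Equality gives the switch point.
λE₁h₂ = E₂ + λE₂h₁ ⇒ λ = E₂/(E₁h₂ − E₂h₁) = 8.61/(1148 − 144.6) = 0.008581 per s.

0.009 per s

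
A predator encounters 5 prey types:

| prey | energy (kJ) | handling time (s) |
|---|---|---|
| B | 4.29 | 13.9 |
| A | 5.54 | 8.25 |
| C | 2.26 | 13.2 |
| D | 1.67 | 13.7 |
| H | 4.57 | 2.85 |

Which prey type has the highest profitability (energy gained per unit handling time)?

H

Profitability E/h (kJ/s): B = 4.29/13.9 = 0.309, A = 5.54/8.25 = 0.672, C = 2.26/13.2 = 0.171, D = 1.67/13.7 = 0.122, H = 4.57/2.85 = 1.6.
Ranked: H > A > B > C > D.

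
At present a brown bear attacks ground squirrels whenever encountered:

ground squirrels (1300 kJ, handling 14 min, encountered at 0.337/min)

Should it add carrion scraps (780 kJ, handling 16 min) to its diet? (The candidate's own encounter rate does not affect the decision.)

No

Current rate: (0.337×1300)/(1 + 0.337×14) = 76.62 kJ/min.
Profitability of carrion scraps: 780/16 = 48.75 kJ/min.
48.75 < 76.62, so adding carrion scraps would lower the average — exclude it.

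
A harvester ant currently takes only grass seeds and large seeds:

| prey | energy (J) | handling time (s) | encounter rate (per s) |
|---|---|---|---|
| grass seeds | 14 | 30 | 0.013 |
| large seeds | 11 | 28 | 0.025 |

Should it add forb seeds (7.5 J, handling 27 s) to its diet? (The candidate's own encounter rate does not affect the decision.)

Current rate: (0.013×14 + 0.025×11)/(1 + 0.013×30 + 0.025×28) = 0.2187 J/s.
Profitability of forb seeds: 7.5/27 = 0.2778 J/s.
0.2778 > 0.2187, so adding forb seeds raises the average — include it.

Yes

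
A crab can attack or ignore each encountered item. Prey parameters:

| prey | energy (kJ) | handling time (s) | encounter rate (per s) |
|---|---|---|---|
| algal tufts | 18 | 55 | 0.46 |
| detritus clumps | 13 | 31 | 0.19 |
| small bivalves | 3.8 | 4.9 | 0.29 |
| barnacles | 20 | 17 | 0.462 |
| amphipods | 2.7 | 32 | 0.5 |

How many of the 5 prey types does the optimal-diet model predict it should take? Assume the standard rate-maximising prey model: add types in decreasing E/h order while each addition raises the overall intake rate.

Rank by E/h (kJ/s): barnacles 1.18, small bivalves 0.776, detritus clumps 0.419, algal tufts 0.327, amphipods 0.0844. Include each in turn until the next type's E/h falls below the running intake rate.
Rate on top 1: 1.044. small bivalves: 0.776 < 1.044 → exclude; stop.
Optimal diet: barnacles — 1 of 5 types.

1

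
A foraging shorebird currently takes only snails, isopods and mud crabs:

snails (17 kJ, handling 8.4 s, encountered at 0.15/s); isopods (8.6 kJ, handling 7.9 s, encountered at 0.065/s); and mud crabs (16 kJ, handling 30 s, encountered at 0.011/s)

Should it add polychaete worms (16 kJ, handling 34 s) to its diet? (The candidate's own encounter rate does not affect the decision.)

No

Intake rate on the current diet: R = (0.15×17 + 0.065×8.6 + 0.011×16) / (1 + 0.15×8.4 + 0.065×7.9 + 0.011×30) = 3.285/3.103 = 1.058 kJ/s.
Profitability of polychaete worms: 16/34 = 0.4706 kJ/s.
0.4706 < 1.058, so adding polychaete worms would lower the average — exclude it.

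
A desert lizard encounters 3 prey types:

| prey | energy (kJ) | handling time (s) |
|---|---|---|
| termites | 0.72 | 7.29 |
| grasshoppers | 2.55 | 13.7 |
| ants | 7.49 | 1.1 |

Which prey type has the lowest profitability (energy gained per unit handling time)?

termites

In descending order of E/h:
ants: 7.49/1.1 = 6.81 kJ/s
grasshoppers: 2.55/13.7 = 0.186 kJ/s
termites: 0.72/7.29 = 0.0988 kJ/s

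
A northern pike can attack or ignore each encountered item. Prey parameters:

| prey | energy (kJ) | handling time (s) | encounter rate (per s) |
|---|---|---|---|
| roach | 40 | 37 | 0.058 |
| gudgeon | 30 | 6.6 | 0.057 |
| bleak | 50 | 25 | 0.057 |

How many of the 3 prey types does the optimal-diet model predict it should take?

2

E/h in descending order: gudgeon 4.55, bleak 2, roach 1.08 kJ/s. The optimal diet is the largest prefix of this list for which every included type satisfies E_i/h_i > R on the types above it.
Rate on top 1: 1.243. bleak: 2 > 1.243 → include.
Rate on top 2: 1.628. roach: 1.08 < 1.628 → exclude; stop.
Optimal diet: gudgeon, bleak — 2 of 3 types.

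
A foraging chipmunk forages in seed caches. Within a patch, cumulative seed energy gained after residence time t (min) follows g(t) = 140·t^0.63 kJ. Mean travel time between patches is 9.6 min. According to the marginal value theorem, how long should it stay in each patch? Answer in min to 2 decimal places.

16.35 min

Maximise g(t)/(T+t): set derivative to zero → g'(t)(T+t) = g(t).
g'(t) = 0.63·140·t^-0.37. Setting 0.63·140·t^-0.37 = 140·t^0.63/(9.6+t) gives 0.63(9.6+t) = t, so 0.37·t = 0.63×9.6.
t* = 0.63×9.6/0.37 = 16.35 min.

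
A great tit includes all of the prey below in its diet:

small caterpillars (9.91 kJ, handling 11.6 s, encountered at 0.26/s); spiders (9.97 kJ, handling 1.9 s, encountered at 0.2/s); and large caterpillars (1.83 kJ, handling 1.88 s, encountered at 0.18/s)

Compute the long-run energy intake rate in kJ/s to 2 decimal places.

R = (0.26×9.91 + 0.2×9.97 + 0.18×1.83) / (1 + 0.26×11.6 + 0.2×1.9 + 0.18×1.88) = 4.9/4.734 = 1.035 kJ/s.

1.03 kJ/s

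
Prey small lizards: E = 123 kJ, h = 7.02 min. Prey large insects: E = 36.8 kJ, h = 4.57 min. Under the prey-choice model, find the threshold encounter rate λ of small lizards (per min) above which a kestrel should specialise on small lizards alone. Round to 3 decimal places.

0.121 per min

At the threshold, the rate on small lizards alone equals the profitability of large insects: λ·123/(1 + λ·7.02) = 36.8/4.57 = 8.053.
Rearranging, λ(123 − 8.053×7.02) = 8.053, so λ = 8.053/66.47 = 0.1211 per min.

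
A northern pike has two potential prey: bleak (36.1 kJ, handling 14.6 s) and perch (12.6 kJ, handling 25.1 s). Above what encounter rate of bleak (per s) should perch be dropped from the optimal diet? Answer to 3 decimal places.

At the threshold, the rate on bleak alone equals the profitability of perch: λ·36.1/(1 + λ·14.6) = 12.6/25.1 = 0.502.
Rearranging, λ(36.1 − 0.502×14.6) = 0.502, so λ = 0.502/28.77 = 0.01745 per s.

0.017 per s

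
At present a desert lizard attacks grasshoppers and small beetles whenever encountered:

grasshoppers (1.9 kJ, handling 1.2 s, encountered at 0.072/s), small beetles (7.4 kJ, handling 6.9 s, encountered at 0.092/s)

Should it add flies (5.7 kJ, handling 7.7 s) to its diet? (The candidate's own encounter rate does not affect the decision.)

Intake rate on the current diet: R = (0.072×1.9 + 0.092×7.4) / (1 + 0.072×1.2 + 0.092×6.9) = 0.8176/1.721 = 0.475 kJ/s.
flies: E/h = 5.7/7.7 = 0.7403 kJ/s.
0.7403 > 0.475, so adding flies raises the average — include it.

Yes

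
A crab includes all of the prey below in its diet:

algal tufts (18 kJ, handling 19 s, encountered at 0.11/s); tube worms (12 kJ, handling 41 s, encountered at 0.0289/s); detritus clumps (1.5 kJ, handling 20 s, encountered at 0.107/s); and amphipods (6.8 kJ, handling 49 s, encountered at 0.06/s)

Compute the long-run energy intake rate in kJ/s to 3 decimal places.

0.309 kJ/s

R = (0.11×18 + 0.0289×12 + 0.107×1.5 + 0.06×6.8) / (1 + 0.11×19 + 0.0289×41 + 0.107×20 + 0.06×49) = 2.895/9.355 = 0.3095 kJ/s.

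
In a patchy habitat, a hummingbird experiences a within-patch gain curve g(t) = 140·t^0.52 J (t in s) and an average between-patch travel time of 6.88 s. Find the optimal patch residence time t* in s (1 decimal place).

Optimal t* satisfies g'(t*) = g(t*)/(T + t*).
g'(t) = 0.52·140·t^-0.48. Setting 0.52·140·t^-0.48 = 140·t^0.52/(6.88+t) gives 0.52(6.88+t) = t, so 0.48·t = 0.52×6.88.
t* = 0.52×6.88/0.48 = 7.453 s.

7.5 s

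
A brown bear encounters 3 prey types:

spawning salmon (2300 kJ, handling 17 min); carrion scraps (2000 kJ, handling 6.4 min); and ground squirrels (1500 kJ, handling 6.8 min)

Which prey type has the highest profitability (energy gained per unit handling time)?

carrion scraps

In descending order of E/h:
carrion scraps: 2000/6.4 = 312 kJ/min
ground squirrels: 1500/6.8 = 221 kJ/min
spawning salmon: 2300/17 = 135 kJ/min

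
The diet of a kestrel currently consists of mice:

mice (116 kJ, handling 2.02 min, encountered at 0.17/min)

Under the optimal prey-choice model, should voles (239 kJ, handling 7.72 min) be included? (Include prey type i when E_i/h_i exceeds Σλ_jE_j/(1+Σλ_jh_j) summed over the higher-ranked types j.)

Yes

Intake rate on the current diet: R = (0.17×116) / (1 + 0.17×2.02) = 19.72/1.343 = 14.68 kJ/min.
voles: E/h = 239/7.72 = 30.96 kJ/min.
Since 30.96 > R, including voles increases the long-run rate.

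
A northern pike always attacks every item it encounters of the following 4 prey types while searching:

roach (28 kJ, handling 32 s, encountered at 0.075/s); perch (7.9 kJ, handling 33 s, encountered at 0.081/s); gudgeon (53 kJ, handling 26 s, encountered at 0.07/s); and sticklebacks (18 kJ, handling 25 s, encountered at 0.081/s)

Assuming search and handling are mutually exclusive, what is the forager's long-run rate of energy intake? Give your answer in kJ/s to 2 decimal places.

R = Σλ_iE_i / (1 + Σλ_ih_i)
Numerator: 0.075×28 + 0.081×7.9 + 0.07×53 + 0.081×18 = 7.908
Denominator: 1 + 0.075×32 + 0.081×33 + 0.07×26 + 0.081×25 = 9.918
R = 7.908/9.918 = 0.7973 kJ/s

0.80 kJ/s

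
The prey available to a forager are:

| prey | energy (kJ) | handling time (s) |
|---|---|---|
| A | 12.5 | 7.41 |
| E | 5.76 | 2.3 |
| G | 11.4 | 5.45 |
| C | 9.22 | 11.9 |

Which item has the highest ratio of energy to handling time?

E

In descending order of E/h:
E: 5.76/2.3 = 2.5 kJ/s
G: 11.4/5.45 = 2.09 kJ/s
A: 12.5/7.41 = 1.69 kJ/s
C: 9.22/11.9 = 0.775 kJ/s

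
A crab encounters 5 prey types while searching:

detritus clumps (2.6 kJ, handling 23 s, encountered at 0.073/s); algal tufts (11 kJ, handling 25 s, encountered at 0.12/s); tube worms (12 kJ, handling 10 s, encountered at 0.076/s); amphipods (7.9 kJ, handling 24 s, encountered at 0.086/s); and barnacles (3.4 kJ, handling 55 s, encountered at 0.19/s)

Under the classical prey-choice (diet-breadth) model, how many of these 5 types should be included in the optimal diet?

1

Rank by E/h (kJ/s): tube worms 1.2, algal tufts 0.44, amphipods 0.329, detritus clumps 0.113, barnacles 0.0618. Include each in turn until the next type's E/h falls below the running intake rate.
Rate on top 1: 0.5182. algal tufts: 0.44 < 0.5182 → exclude; stop.
Optimal diet: tube worms — 1 of 5 types.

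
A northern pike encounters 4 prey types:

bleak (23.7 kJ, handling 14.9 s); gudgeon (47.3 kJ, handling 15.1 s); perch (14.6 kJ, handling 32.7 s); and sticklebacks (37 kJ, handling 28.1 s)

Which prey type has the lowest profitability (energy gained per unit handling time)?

In descending order of E/h:
gudgeon: 47.3/15.1 = 3.13 kJ/s
bleak: 23.7/14.9 = 1.59 kJ/s
sticklebacks: 37/28.1 = 1.32 kJ/s
perch: 14.6/32.7 = 0.446 kJ/s

perch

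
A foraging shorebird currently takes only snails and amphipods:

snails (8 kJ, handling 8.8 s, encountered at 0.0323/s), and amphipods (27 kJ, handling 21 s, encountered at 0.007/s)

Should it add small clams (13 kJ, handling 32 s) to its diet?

Yes

On snails and amphipods alone, R = ΣλE/(1+Σλh) = 0.4474/1.431 = 0.3126 kJ/s.
small clams: E/h = 13/32 = 0.4062 kJ/s.
0.4062 > 0.3126, so adding small clams raises the average — include it.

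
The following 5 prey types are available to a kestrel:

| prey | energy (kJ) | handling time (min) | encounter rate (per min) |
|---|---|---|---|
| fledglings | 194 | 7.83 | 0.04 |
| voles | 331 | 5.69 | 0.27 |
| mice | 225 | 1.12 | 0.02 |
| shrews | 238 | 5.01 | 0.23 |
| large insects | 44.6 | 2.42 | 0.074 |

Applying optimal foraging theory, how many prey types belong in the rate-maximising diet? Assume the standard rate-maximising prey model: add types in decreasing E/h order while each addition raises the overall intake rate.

3

Profitabilities (E/h, kJ/min): mice 201, voles 58.2, shrews 47.5, fledglings 24.8, large insects 18.4. Add prey in this order while the next type's profitability exceeds the intake rate on those already taken.
Rate on top 1: 4.401. voles: 58.2 > 4.401 → include.
Rate on top 2: 36.69. shrews: 47.5 > 36.69 → include.
Rate on top 3: 40.05. fledglings: 24.8 < 40.05 → exclude; stop.
Optimal diet: mice, voles, shrews — 3 of 5 types.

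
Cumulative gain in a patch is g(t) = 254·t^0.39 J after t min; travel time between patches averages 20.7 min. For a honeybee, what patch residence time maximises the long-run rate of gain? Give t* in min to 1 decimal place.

Maximise g(t)/(T+t): set derivative to zero → g'(t)(T+t) = g(t).
g'(t) = 0.39·254·t^-0.61. Setting 0.39·254·t^-0.61 = 254·t^0.39/(20.7+t) gives 0.39(20.7+t) = t, so 0.61·t = 0.39×20.7.
t* = 0.39×20.7/0.61 = 13.23 min.

13.2 min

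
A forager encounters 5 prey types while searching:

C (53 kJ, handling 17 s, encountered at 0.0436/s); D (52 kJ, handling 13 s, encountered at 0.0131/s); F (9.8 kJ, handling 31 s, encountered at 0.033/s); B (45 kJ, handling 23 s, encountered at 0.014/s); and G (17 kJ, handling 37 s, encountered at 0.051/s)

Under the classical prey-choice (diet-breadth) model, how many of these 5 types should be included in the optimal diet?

3

Rank by E/h (kJ/s): D 4, C 3.12, B 1.96, G 0.459, F 0.316. Include each in turn until the next type's E/h falls below the running intake rate.
Rate on top 1: 0.5821. C: 3.12 > 0.5821 → include.
Rate on top 2: 1.565. B: 1.96 > 1.565 → include.
Rate on top 3: 1.622. G: 0.459 < 1.622 → exclude; stop.
Optimal diet: D, C, B — 3 of 5 types.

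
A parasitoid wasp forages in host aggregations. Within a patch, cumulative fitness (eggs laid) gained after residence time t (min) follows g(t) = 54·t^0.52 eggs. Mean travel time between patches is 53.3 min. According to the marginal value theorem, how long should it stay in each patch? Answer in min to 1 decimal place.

57.7 min

By the marginal value theorem, leave when the instantaneous gain rate g'(t) equals the habitat-wide average g(t)/(T + t).
g'(t) = 0.52·54·t^-0.48. Setting 0.52·54·t^-0.48 = 54·t^0.52/(53.3+t) gives 0.52(53.3+t) = t, so 0.48·t = 0.52×53.3.
t* = 0.52×53.3/0.48 = 57.74 min.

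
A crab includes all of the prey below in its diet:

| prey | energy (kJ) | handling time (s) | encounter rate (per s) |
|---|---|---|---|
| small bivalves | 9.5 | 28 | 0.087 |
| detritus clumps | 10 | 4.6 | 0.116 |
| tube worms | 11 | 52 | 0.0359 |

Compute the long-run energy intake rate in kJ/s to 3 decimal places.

Energy encountered per unit search time: 0.087×9.5 + 0.116×10 + 0.0359×11 = 2.381 kJ/s.
Handling time per unit search time: 0.087×28 + 0.116×4.6 + 0.0359×52 = 4.836.
Rate = 2.381/(1 + 4.836) = 0.408 kJ/s.

0.408 kJ/s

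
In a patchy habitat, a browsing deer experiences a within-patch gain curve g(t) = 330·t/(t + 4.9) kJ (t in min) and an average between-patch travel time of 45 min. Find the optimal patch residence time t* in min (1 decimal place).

14.8 min

Optimal t* satisfies g'(t*) = g(t*)/(T + t*).
g'(t) = 330·4.9/(t + 4.9)². Setting 330·4.9/(t+4.9)² = 330t/[(t+4.9)(45+t)] gives 4.9(45+t) = t(t+4.9), so t² = 4.9×45 = 220.5.
t* = √220.5 = 14.85 min.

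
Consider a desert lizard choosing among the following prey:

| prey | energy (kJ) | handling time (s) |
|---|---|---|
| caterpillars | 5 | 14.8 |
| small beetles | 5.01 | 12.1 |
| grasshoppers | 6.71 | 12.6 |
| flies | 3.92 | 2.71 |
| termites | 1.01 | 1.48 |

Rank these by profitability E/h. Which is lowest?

In descending order of E/h:
flies: 3.92/2.71 = 1.45 kJ/s
termites: 1.01/1.48 = 0.682 kJ/s
grasshoppers: 6.71/12.6 = 0.533 kJ/s
small beetles: 5.01/12.1 = 0.414 kJ/s
caterpillars: 5/14.8 = 0.338 kJ/s

caterpillars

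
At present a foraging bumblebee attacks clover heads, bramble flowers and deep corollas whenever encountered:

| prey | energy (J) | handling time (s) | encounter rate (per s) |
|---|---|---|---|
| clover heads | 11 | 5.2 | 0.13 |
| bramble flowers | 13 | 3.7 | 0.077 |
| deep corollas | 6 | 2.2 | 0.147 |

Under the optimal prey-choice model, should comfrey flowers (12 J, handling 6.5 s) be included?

Yes

On clover heads, bramble flowers and deep corollas alone, R = ΣλE/(1+Σλh) = 3.313/2.284 = 1.45 J/s.
Profitability of comfrey flowers: 12/6.5 = 1.846 J/s.
1.846 > 1.45, so adding comfrey flowers raises the average — include it.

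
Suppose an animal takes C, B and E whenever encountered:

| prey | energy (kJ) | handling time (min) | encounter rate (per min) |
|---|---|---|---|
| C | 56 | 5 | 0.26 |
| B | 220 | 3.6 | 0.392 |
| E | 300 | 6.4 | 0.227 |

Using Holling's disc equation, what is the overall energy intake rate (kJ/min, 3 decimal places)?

32.707 kJ/min

R = Σλ_iE_i / (1 + Σλ_ih_i)
Numerator: 0.26×56 + 0.392×220 + 0.227×300 = 168.9
Denominator: 1 + 0.26×5 + 0.392×3.6 + 0.227×6.4 = 5.164
R = 168.9/5.164 = 32.71 kJ/min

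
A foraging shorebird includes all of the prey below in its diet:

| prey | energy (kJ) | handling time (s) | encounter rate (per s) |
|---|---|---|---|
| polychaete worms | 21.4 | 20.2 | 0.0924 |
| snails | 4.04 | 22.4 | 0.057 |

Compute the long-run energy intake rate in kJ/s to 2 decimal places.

0.53 kJ/s

R = Σλ_iE_i / (1 + Σλ_ih_i)
Numerator: 0.0924×21.4 + 0.057×4.04 = 2.208
Denominator: 1 + 0.0924×20.2 + 0.057×22.4 = 4.143
R = 2.208/4.143 = 0.5328 kJ/s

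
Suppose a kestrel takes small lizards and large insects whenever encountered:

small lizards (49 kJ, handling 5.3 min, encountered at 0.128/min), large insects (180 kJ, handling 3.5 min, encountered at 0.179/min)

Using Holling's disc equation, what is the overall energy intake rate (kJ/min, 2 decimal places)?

16.70 kJ/min

R = Σλ_iE_i / (1 + Σλ_ih_i)
Numerator: 0.128×49 + 0.179×180 = 38.49
Denominator: 1 + 0.128×5.3 + 0.179×3.5 = 2.305
R = 38.49/2.305 = 16.7 kJ/min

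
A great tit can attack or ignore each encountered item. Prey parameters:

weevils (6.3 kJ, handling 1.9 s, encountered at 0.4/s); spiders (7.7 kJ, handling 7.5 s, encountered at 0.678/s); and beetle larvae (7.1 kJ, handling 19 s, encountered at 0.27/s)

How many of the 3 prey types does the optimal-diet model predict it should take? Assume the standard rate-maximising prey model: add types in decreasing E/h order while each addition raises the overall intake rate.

Profitabilities (E/h, kJ/s): weevils 3.32, spiders 1.03, beetle larvae 0.374. Add prey in this order while the next type's profitability exceeds the intake rate on those already taken.
Rate on top 1: 1.432. spiders: 1.03 < 1.432 → exclude; stop.
Optimal diet: weevils — 1 of 3 types.

1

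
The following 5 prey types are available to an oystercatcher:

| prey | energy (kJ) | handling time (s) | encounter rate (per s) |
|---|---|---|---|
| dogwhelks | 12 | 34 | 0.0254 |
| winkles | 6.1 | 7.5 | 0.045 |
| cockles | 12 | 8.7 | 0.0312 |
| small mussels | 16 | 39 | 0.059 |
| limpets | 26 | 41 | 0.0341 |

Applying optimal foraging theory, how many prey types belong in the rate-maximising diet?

Profitabilities (E/h, kJ/s): cockles 1.38, winkles 0.813, limpets 0.634, small mussels 0.41, dogwhelks 0.353. Add prey in this order while the next type's profitability exceeds the intake rate on those already taken.
Rate on top 1: 0.2945. winkles: 0.813 > 0.2945 → include.
Rate on top 2: 0.4033. limpets: 0.634 > 0.4033 → include.
Rate on top 3: 0.5106. small mussels: 0.41 < 0.5106 → exclude; stop.
Optimal diet: cockles, winkles, limpets — 3 of 5 types.

3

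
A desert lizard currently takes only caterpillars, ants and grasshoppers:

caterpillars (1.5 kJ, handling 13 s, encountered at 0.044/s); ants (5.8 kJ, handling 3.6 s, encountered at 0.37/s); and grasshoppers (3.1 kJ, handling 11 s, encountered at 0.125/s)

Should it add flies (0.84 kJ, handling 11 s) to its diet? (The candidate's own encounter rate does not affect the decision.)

No

Current rate: (0.044×1.5 + 0.37×5.8 + 0.125×3.1)/(1 + 0.044×13 + 0.37×3.6 + 0.125×11) = 0.6075 kJ/s.
Profitability of flies: 0.84/11 = 0.07636 kJ/s.
Since 0.07636 < R, time spent handling flies is better spent searching.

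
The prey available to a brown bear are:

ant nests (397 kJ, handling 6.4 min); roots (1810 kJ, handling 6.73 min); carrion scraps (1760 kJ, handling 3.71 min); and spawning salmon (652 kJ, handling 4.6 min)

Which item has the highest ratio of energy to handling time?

Profitability E/h (kJ/min): ant nests = 397/6.4 = 62, roots = 1810/6.73 = 269, carrion scraps = 1760/3.71 = 474, spawning salmon = 652/4.6 = 142.
Ranked: carrion scraps > roots > spawning salmon > ant nests.

carrion scraps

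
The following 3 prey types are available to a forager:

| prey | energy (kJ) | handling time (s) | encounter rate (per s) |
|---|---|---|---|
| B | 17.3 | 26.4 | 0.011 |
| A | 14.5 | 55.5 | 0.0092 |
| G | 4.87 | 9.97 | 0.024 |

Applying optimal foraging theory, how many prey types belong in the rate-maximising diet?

Rank by E/h (kJ/s): B 0.655, G 0.488, A 0.261. Include each in turn until the next type's E/h falls below the running intake rate.
Rate on top 1: 0.1475. G: 0.488 > 0.1475 → include.
Rate on top 2: 0.2008. A: 0.261 > 0.2008 → include.
Optimal diet: B, G, A — 3 of 3 types.

3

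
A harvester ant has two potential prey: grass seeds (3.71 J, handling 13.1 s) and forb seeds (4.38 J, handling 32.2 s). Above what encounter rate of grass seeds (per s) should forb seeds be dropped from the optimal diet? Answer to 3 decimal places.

0.071 per s

The zero-one rule: include forb seeds iff E₂/h₂ > λE₁/(1+λh₁). Equality gives the switch point.
λE₁h₂ = E₂ + λE₂h₁ ⇒ λ = E₂/(E₁h₂ − E₂h₁) = 4.38/(119.5 − 57.38) = 0.07055 per s.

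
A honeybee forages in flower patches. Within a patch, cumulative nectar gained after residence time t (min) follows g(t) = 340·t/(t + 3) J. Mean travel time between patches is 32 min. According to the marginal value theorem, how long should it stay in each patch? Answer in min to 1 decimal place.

By the marginal value theorem, leave when the instantaneous gain rate g'(t) equals the habitat-wide average g(t)/(T + t).
g'(t) = 340·3/(t + 3)². Setting 340·3/(t+3)² = 340t/[(t+3)(32+t)] gives 3(32+t) = t(t+3), so t² = 3×32 = 96.
t* = √96 = 9.798 min.

9.8 min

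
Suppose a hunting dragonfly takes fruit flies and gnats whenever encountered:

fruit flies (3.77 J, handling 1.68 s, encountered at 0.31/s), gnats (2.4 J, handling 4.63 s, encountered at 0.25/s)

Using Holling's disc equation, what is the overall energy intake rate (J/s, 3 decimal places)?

0.660 J/s

Energy encountered per unit search time: 0.31×3.77 + 0.25×2.4 = 1.769 J/s.
Handling time per unit search time: 0.31×1.68 + 0.25×4.63 = 1.678.
Rate = 1.769/(1 + 1.678) = 0.6604 J/s.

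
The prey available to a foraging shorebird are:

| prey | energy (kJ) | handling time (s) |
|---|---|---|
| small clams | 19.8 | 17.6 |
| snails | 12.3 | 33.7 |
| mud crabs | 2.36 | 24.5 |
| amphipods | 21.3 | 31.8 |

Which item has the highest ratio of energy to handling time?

In descending order of E/h:
small clams: 19.8/17.6 = 1.12 kJ/s
amphipods: 21.3/31.8 = 0.67 kJ/s
snails: 12.3/33.7 = 0.365 kJ/s
mud crabs: 2.36/24.5 = 0.0963 kJ/s

small clams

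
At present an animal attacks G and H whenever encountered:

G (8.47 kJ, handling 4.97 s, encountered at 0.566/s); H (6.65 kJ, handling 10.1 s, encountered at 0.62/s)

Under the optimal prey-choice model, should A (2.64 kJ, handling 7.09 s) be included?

Current rate: (0.566×8.47 + 0.62×6.65)/(1 + 0.566×4.97 + 0.62×10.1) = 0.8851 kJ/s.
A: E/h = 2.64/7.09 = 0.3724 kJ/s.
Since 0.3724 < R, time spent handling A is better spent searching.

No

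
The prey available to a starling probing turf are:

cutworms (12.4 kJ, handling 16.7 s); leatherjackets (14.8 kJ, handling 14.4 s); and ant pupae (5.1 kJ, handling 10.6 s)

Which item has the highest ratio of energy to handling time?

leatherjackets

In descending order of E/h:
leatherjackets: 14.8/14.4 = 1.03 kJ/s
cutworms: 12.4/16.7 = 0.743 kJ/s
ant pupae: 5.1/10.6 = 0.481 kJ/s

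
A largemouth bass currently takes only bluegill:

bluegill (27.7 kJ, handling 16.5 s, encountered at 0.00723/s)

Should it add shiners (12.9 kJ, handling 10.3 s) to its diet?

Yes

Current rate: (0.00723×27.7)/(1 + 0.00723×16.5) = 0.1789 kJ/s.
shiners: E/h = 12.9/10.3 = 1.252 kJ/s.
1.252 > 0.1789, so adding shiners raises the average — include it.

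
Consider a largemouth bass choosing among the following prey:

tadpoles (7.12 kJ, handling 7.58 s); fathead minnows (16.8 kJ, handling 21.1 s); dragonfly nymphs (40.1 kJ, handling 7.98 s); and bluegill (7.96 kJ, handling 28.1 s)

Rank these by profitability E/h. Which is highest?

In descending order of E/h:
dragonfly nymphs: 40.1/7.98 = 5.03 kJ/s
tadpoles: 7.12/7.58 = 0.939 kJ/s
fathead minnows: 16.8/21.1 = 0.796 kJ/s
bluegill: 7.96/28.1 = 0.283 kJ/s

dragonfly nymphs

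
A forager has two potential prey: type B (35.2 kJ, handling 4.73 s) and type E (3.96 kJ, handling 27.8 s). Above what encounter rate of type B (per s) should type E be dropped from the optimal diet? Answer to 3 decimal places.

At the threshold, the rate on type B alone equals the profitability of type E: λ·35.2/(1 + λ·4.73) = 3.96/27.8 = 0.1424.
Rearranging, λ(35.2 − 0.1424×4.73) = 0.1424, so λ = 0.1424/34.53 = 0.004126 per s.

0.004 per s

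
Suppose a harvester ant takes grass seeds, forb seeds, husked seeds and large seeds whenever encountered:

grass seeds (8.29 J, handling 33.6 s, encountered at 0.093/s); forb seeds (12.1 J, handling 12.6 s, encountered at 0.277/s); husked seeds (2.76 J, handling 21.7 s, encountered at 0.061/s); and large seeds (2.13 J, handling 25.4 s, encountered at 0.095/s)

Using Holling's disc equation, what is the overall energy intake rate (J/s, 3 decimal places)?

0.396 J/s

Energy encountered per unit search time: 0.093×8.29 + 0.277×12.1 + 0.061×2.76 + 0.095×2.13 = 4.493 J/s.
Handling time per unit search time: 0.093×33.6 + 0.277×12.6 + 0.061×21.7 + 0.095×25.4 = 10.35.
Rate = 4.493/(1 + 10.35) = 0.3958 J/s.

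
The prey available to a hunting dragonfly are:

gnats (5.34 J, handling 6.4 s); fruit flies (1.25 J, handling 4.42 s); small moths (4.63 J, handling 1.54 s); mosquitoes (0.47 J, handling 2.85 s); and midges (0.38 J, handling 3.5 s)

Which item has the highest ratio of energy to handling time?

small moths

Profitability E/h (J/s): gnats = 5.34/6.4 = 0.834, fruit flies = 1.25/4.42 = 0.283, small moths = 4.63/1.54 = 3.01, mosquitoes = 0.47/2.85 = 0.165, midges = 0.38/3.5 = 0.109.
Ranked: small moths > gnats > fruit flies > mosquitoes > midges.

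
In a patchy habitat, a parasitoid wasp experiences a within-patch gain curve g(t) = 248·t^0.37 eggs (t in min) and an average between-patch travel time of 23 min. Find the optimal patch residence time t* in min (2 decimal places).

Optimal t* satisfies g'(t*) = g(t*)/(T + t*).
g'(t) = 0.37·248·t^-0.63. Setting 0.37·248·t^-0.63 = 248·t^0.37/(23+t) gives 0.37(23+t) = t, so 0.63·t = 0.37×23.
t* = 0.37×23/0.63 = 13.51 min.

13.51 min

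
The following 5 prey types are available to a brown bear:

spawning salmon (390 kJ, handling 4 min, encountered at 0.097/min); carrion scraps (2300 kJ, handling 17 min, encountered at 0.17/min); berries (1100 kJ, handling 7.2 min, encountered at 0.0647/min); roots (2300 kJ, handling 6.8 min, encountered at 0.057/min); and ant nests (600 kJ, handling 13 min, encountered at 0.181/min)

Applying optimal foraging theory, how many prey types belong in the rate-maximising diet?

3

E/h in descending order: roots 338, berries 153, carrion scraps 135, spawning salmon 97.5, ant nests 46.2 kJ/min. The optimal diet is the largest prefix of this list for which every included type satisfies E_i/h_i > R on the types above it.
Rate on top 1: 94.48. berries: 153 > 94.48 → include.
Rate on top 2: 109.1. carrion scraps: 135 > 109.1 → include.
Rate on top 3: 125.1. spawning salmon: 97.5 < 125.1 → exclude; stop.
Optimal diet: roots, berries, carrion scraps — 3 of 5 types.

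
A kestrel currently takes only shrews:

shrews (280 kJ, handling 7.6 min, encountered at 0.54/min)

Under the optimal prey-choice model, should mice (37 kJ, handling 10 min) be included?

No

Intake rate on the current diet: R = (0.54×280) / (1 + 0.54×7.6) = 151.2/5.104 = 29.62 kJ/min.
Profitability of mice: 37/10 = 3.7 kJ/min.
3.7 < 29.62, so adding mice would lower the average — exclude it.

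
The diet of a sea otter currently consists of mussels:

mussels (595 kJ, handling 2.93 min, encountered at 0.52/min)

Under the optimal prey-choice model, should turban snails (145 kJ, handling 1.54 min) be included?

No

On mussels alone, R = ΣλE/(1+Σλh) = 309.4/2.524 = 122.6 kJ/min.
Profitability of turban snails: 145/1.54 = 94.16 kJ/min.
94.16 < 122.6, so adding turban snails would lower the average — exclude it.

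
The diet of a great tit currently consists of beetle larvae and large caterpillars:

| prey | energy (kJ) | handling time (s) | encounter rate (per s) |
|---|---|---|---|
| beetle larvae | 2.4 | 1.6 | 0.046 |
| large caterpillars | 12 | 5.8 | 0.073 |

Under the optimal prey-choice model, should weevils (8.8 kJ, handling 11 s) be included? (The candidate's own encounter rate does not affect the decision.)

Yes

Intake rate on the current diet: R = (0.046×2.4 + 0.073×12) / (1 + 0.046×1.6 + 0.073×5.8) = 0.9864/1.497 = 0.6589 kJ/s.
weevils: E/h = 8.8/11 = 0.8 kJ/s.
Since 0.8 > R, including weevils increases the long-run rate.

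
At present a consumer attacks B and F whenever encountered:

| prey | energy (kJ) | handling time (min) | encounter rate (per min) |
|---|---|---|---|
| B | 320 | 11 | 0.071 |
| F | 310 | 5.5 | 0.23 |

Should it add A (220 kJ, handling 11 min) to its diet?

Intake rate on the current diet: R = (0.071×320 + 0.23×310) / (1 + 0.071×11 + 0.23×5.5) = 94.02/3.046 = 30.87 kJ/min.
A: E/h = 220/11 = 20 kJ/min.
20 < 30.87, so adding A would lower the average — exclude it.

No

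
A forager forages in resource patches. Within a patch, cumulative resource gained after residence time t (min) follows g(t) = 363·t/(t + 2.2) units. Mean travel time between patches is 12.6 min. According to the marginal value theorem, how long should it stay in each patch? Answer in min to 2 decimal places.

5.26 min

By the marginal value theorem, leave when the instantaneous gain rate g'(t) equals the habitat-wide average g(t)/(T + t).
g'(t) = 363·2.2/(t + 2.2)². Setting 363·2.2/(t+2.2)² = 363t/[(t+2.2)(12.6+t)] gives 2.2(12.6+t) = t(t+2.2), so t² = 2.2×12.6 = 27.72.
t* = √27.72 = 5.265 min.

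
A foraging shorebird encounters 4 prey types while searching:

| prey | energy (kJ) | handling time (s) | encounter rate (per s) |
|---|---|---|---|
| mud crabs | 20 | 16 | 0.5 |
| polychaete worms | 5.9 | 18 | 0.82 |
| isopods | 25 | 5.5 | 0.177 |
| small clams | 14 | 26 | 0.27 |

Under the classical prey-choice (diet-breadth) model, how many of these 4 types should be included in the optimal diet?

Rank by E/h (kJ/s): isopods 4.55, mud crabs 1.25, small clams 0.538, polychaete worms 0.328. Include each in turn until the next type's E/h falls below the running intake rate.
Rate on top 1: 2.242. mud crabs: 1.25 < 2.242 → exclude; stop.
Optimal diet: isopods — 1 of 4 types.

1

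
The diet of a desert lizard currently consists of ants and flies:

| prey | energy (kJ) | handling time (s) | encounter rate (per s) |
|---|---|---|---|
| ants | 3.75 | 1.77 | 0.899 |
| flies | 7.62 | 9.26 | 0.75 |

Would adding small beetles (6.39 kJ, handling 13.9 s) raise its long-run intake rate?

Current rate: (0.899×3.75 + 0.75×7.62)/(1 + 0.899×1.77 + 0.75×9.26) = 0.9528 kJ/s.
small beetles: E/h = 6.39/13.9 = 0.4597 kJ/s.
Since 0.4597 < R, time spent handling small beetles is better spent searching.

No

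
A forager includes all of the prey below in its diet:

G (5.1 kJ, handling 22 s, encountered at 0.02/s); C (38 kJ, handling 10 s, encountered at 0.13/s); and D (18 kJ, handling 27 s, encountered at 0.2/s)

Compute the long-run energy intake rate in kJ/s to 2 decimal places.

1.06 kJ/s

R = Σλ_iE_i / (1 + Σλ_ih_i)
Numerator: 0.02×5.1 + 0.13×38 + 0.2×18 = 8.642
Denominator: 1 + 0.02×22 + 0.13×10 + 0.2×27 = 8.14
R = 8.642/8.14 = 1.062 kJ/s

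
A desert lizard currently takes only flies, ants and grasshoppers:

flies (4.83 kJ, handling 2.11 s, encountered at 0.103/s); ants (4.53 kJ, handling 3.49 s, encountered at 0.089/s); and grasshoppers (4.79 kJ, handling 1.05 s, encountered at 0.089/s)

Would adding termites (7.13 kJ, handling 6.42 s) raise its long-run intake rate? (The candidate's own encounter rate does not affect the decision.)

Yes

Current rate: (0.103×4.83 + 0.089×4.53 + 0.089×4.79)/(1 + 0.103×2.11 + 0.089×3.49 + 0.089×1.05) = 0.8184 kJ/s.
Profitability of termites: 7.13/6.42 = 1.111 kJ/s.
Since 1.111 > R, including termites increases the long-run rate.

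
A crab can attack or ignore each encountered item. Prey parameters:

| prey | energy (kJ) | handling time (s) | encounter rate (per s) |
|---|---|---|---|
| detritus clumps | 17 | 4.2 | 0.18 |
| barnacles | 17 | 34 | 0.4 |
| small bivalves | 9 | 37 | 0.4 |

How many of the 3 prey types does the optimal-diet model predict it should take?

Rank by E/h (kJ/s): detritus clumps 4.05, barnacles 0.5, small bivalves 0.243. Include each in turn until the next type's E/h falls below the running intake rate.
Rate on top 1: 1.743. barnacles: 0.5 < 1.743 → exclude; stop.
Optimal diet: detritus clumps — 1 of 3 types.

1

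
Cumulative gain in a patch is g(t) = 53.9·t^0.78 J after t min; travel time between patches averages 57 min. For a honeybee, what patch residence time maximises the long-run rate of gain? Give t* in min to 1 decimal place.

Optimal t* satisfies g'(t*) = g(t*)/(T + t*).
g'(t) = 0.78·53.9·t^-0.22. Setting 0.78·53.9·t^-0.22 = 53.9·t^0.78/(57+t) gives 0.78(57+t) = t, so 0.22·t = 0.78×57.
t* = 0.78×57/0.22 = 202.1 min.

202.1 min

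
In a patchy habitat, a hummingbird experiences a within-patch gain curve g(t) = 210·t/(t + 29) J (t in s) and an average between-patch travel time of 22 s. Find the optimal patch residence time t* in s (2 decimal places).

Maximise g(t)/(T+t): set derivative to zero → g'(t)(T+t) = g(t).
g'(t) = 210·29/(t + 29)². Setting 210·29/(t+29)² = 210t/[(t+29)(22+t)] gives 29(22+t) = t(t+29), so t² = 29×22 = 638.
t* = √638 = 25.26 s.

25.26 s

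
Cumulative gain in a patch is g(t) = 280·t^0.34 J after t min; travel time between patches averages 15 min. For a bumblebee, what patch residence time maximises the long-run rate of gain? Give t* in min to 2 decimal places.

7.73 min

Optimal t* satisfies g'(t*) = g(t*)/(T + t*).
g'(t) = 0.34·280·t^-0.66. Setting 0.34·280·t^-0.66 = 280·t^0.34/(15+t) gives 0.34(15+t) = t, so 0.66·t = 0.34×15.
t* = 0.34×15/0.66 = 7.727 min.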